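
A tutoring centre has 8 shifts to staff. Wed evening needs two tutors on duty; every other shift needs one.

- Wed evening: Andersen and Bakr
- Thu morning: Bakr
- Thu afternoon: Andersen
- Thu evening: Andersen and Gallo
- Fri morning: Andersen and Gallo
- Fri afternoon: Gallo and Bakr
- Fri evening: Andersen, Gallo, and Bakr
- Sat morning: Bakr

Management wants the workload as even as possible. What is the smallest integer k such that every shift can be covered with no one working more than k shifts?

3

With 3 tutors and 9 worker-slots to fill, someone must work at least ⌈9/3⌉ = 3 shifts, so k ≥ 3.
k = 3 works: Wed evening→Andersen+Bakr, Thu morning→Bakr, Thu afternoon→Andersen, Thu evening→Andersen, Fri morning→Gallo, Fri afternoon→Gallo, Fri evening→Gallo, Sat morning→Bakr.
Loads: Andersen 3, Gallo 3, Bakr 3 — all ≤ 3.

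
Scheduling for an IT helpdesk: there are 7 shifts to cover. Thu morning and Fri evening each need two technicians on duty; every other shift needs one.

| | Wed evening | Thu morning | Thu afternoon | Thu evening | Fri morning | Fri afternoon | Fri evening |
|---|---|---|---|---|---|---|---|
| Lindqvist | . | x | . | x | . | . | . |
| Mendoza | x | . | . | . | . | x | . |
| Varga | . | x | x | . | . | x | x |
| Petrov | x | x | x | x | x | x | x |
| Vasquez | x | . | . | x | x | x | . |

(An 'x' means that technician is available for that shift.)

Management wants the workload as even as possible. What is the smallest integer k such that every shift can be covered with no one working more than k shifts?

With 5 technicians and 9 worker-slots to fill, someone must work at least ⌈9/5⌉ = 2 shifts, so k ≥ 2.
k = 2 works: Wed evening→Mendoza, Thu morning→Lindqvist+Petrov, Thu afternoon→Varga, Thu evening→Lindqvist, Fri morning→Vasquez, Fri afternoon→Mendoza, Fri evening→Varga+Petrov.
Loads: Lindqvist 2, Mendoza 2, Varga 2, Petrov 2, Vasquez 1 — all ≤ 2.

2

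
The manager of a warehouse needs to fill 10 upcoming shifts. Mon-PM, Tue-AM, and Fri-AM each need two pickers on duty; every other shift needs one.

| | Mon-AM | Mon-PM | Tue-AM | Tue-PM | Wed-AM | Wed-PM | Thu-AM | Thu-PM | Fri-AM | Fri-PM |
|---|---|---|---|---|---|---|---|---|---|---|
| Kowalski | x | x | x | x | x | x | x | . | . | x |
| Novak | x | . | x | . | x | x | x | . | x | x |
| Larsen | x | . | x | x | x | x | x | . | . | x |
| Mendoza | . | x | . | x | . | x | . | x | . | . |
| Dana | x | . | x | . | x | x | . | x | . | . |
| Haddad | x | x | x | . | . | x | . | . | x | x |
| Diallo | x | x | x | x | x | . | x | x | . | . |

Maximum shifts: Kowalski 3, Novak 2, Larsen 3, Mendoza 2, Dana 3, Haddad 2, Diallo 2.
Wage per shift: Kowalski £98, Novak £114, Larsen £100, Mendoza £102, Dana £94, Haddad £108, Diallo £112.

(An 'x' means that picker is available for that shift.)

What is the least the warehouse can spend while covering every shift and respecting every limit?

Fri-AM can only be covered by Novak and Haddad, so that assignment is forced.
Picking the cheapest available picker for each shift independently would cost £1284, but that ignores the shift limits.
An optimal schedule: Mon-AM→Larsen, Mon-PM→Kowalski+Mendoza, Tue-AM→Dana+Larsen, Tue-PM→Kowalski, Wed-AM→Dana, Wed-PM→Mendoza, Thu-AM→Kowalski, Thu-PM→Dana, Fri-AM→Haddad+Novak, Fri-PM→Larsen.
Total: 100 + 98 + 102 + 94 + 100 + 98 + 94 + 102 + 98 + 94 + 108 + 114 + 100 = £1302.

£1302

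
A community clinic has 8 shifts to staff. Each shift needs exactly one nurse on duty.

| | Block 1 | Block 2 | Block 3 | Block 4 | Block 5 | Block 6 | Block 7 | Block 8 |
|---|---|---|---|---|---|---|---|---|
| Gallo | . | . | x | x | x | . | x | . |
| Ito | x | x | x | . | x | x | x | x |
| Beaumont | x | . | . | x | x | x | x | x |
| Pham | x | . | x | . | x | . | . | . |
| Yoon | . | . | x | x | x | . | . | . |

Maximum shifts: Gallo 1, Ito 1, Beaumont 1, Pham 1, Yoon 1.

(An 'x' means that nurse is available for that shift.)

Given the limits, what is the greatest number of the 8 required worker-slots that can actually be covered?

5

Total capacity across all nurses is 1+1+1+1+1 = 5, and 8 slots are needed, so at most 5 can be filled.
An assignment achieving 5: Block 1→Pham, Block 2→Ito, Block 3→Yoon, Block 4→Gallo, Block 6→Beaumont.
Loads: Gallo 1/1, Ito 1/1, Beaumont 1/1, Pham 1/1, Yoon 1/1.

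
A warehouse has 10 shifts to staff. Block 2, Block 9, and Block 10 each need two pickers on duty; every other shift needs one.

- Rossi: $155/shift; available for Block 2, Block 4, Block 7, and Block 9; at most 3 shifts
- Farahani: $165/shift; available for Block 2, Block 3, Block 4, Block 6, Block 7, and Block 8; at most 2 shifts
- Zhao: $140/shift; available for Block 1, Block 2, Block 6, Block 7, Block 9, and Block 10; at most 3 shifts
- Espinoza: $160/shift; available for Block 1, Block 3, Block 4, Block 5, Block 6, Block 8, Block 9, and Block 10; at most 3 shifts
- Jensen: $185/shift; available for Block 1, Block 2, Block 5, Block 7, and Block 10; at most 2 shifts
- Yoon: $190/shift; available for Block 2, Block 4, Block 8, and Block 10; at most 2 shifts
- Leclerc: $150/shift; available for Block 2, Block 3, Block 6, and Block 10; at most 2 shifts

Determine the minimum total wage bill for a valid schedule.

$1995

Picking the cheapest available picker for each shift independently would cost $1920, but that ignores the shift limits.
An optimal schedule: Block 1→Zhao, Block 2→Rossi+Farahani, Block 3→Leclerc, Block 4→Rossi, Block 5→Espinoza, Block 6→Zhao, Block 7→Farahani, Block 8→Espinoza, Block 9→Zhao+Rossi, Block 10→Leclerc+Espinoza.
Total: 140 + 155 + 165 + 150 + 155 + 160 + 140 + 165 + 160 + 140 + 155 + 150 + 160 = $1995.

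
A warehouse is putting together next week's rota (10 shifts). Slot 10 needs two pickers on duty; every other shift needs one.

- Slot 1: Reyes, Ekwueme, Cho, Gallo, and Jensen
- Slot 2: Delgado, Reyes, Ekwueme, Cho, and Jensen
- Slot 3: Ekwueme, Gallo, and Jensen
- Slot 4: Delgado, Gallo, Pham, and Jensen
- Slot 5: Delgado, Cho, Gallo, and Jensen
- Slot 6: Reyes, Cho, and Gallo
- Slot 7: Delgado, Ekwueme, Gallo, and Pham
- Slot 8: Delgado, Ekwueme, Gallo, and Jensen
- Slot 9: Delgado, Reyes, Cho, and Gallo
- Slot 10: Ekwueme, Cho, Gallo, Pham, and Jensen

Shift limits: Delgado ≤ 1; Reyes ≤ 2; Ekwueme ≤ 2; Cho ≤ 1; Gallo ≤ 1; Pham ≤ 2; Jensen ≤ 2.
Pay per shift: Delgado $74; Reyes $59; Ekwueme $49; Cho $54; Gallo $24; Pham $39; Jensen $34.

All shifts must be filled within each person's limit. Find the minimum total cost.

Picking the cheapest available picker for each shift independently would cost $284, but that ignores the shift limits.
An optimal schedule: Slot 1→Gallo, Slot 2→Jensen, Slot 3→Ekwueme, Slot 4→Delgado, Slot 5→Cho, Slot 6→Reyes, Slot 7→Pham, Slot 8→Ekwueme, Slot 9→Reyes, Slot 10→Pham+Jensen.
Total: 24 + 34 + 49 + 74 + 54 + 59 + 39 + 49 + 59 + 39 + 34 = $514.

$514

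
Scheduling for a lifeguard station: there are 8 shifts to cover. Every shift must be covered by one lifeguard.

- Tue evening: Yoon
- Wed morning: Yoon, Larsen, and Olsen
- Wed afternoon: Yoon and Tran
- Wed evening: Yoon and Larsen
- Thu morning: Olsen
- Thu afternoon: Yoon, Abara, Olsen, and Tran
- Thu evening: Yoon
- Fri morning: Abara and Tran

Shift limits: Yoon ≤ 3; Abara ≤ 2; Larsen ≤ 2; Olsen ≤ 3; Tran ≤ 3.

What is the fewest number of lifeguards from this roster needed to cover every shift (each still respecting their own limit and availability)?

3

8 slots to fill and no one can take more than 3, so at least ⌈8/3⌉ = 3 lifeguards are needed.
Yoon, Olsen, and Tran alone can cover everything: Tue evening→Yoon, Wed morning→Olsen, Wed afternoon→Tran, Wed evening→Yoon, Thu morning→Olsen, Thu afternoon→Olsen, Thu evening→Yoon, Fri morning→Tran.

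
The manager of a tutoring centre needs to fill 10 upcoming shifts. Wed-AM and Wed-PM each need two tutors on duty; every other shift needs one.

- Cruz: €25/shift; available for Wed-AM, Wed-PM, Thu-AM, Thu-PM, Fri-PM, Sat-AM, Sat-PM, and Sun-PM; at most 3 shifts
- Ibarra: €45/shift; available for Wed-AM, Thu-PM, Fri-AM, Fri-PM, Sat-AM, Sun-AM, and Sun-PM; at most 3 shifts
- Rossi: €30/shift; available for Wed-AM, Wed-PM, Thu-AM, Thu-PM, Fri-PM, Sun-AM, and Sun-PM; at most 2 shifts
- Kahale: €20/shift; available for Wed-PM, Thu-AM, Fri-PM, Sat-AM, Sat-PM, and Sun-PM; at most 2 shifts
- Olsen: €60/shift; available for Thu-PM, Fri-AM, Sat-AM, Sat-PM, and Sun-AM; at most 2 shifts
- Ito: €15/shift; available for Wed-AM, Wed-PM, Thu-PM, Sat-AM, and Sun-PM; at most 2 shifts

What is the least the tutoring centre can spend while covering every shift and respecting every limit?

€340

Picking the cheapest available tutor for each shift independently would cost €255, but that ignores the shift limits.
An optimal schedule: Wed-AM→Rossi+Ito, Wed-PM→Kahale+Ito, Thu-AM→Cruz, Thu-PM→Ibarra, Fri-AM→Ibarra, Fri-PM→Cruz, Sat-AM→Kahale, Sat-PM→Cruz, Sun-AM→Ibarra, Sun-PM→Rossi.
Total: 30 + 15 + 20 + 15 + 25 + 45 + 45 + 25 + 20 + 25 + 45 + 30 = €340.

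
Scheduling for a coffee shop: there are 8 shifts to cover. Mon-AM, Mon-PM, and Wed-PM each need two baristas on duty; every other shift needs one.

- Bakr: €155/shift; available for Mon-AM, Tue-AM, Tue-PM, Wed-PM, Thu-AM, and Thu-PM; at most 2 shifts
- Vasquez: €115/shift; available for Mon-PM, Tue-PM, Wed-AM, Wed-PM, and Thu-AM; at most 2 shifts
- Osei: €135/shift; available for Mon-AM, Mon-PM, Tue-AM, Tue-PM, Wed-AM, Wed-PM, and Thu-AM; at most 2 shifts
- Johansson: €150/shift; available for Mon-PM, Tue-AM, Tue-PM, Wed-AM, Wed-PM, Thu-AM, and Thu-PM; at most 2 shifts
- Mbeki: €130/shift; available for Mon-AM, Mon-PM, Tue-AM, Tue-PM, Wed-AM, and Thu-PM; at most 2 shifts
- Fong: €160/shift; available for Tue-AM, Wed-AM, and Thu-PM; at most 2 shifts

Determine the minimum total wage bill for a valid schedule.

Picking the cheapest available barista for each shift independently would cost €1365, but that ignores the shift limits.
An optimal schedule: Mon-AM→Bakr+Osei, Mon-PM→Vasquez+Mbeki, Tue-AM→Osei, Tue-PM→Mbeki, Wed-AM→Fong, Wed-PM→Vasquez+Johansson, Thu-AM→Bakr, Thu-PM→Johansson.
Total: 155 + 135 + 115 + 130 + 135 + 130 + 160 + 115 + 150 + 155 + 150 = €1530.

€1530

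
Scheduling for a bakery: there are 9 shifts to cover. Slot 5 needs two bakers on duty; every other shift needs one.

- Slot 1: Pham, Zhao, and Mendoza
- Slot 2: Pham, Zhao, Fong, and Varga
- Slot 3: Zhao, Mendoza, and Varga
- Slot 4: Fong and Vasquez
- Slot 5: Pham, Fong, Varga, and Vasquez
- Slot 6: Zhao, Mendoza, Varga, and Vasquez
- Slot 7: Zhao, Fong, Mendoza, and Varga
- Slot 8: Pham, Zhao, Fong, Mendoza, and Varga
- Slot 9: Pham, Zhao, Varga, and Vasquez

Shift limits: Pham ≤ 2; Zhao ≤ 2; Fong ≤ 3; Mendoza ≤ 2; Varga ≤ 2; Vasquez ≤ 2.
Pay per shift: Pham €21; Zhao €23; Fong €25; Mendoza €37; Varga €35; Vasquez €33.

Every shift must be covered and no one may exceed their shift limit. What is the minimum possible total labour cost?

Picking the cheapest available baker for each shift independently would cost €224, but that ignores the shift limits.
An optimal schedule: Slot 1→Pham, Slot 2→Pham, Slot 3→Zhao, Slot 4→Fong, Slot 5→Vasquez+Varga, Slot 6→Zhao, Slot 7→Fong, Slot 8→Fong, Slot 9→Vasquez.
Total: 21 + 21 + 23 + 25 + 33 + 35 + 23 + 25 + 25 + 33 = €264.

€264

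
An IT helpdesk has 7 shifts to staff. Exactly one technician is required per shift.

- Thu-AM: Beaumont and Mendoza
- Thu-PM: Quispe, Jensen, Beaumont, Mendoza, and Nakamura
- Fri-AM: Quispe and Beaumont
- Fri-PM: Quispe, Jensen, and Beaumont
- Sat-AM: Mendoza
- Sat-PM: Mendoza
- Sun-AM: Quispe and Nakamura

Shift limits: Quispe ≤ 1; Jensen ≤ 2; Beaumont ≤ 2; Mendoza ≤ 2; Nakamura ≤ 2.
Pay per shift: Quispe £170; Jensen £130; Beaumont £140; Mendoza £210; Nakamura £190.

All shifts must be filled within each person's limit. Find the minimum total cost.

£1130

Sat-AM can only be covered by Mendoza, so that assignment is forced.
Sat-PM can only be covered by Mendoza, so that assignment is forced.
Picking the cheapest available technician for each shift independently would cost £1130, and that bound is achievable.
An optimal schedule: Thu-AM→Beaumont, Thu-PM→Jensen, Fri-AM→Beaumont, Fri-PM→Jensen, Sat-AM→Mendoza, Sat-PM→Mendoza, Sun-AM→Quispe.
Total: 140 + 130 + 140 + 130 + 210 + 210 + 170 = £1130.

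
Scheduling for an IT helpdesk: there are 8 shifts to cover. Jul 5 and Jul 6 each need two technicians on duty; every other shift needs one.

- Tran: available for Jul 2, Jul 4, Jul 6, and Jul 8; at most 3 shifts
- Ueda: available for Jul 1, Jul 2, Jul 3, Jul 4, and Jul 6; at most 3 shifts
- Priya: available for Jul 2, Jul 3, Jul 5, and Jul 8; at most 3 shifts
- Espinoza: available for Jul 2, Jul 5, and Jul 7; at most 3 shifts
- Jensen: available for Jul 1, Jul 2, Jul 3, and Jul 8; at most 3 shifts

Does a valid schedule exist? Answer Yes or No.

Yes

Jul 5 can only be covered by Priya and Espinoza, so that assignment is forced.
Jul 6 can only be covered by Tran and Ueda, so that assignment is forced.
Jul 7 can only be covered by Espinoza, so that assignment is forced.
One valid schedule: Jul 1→Ueda, Jul 2→Priya, Jul 3→Ueda, Jul 4→Tran, Jul 5→Priya+Espinoza, Jul 6→Tran+Ueda, Jul 7→Espinoza, Jul 8→Tran.
Loads: Tran 3/3, Ueda 3/3, Priya 2/3, Espinoza 2/3, Jensen 0/3 — all within limits.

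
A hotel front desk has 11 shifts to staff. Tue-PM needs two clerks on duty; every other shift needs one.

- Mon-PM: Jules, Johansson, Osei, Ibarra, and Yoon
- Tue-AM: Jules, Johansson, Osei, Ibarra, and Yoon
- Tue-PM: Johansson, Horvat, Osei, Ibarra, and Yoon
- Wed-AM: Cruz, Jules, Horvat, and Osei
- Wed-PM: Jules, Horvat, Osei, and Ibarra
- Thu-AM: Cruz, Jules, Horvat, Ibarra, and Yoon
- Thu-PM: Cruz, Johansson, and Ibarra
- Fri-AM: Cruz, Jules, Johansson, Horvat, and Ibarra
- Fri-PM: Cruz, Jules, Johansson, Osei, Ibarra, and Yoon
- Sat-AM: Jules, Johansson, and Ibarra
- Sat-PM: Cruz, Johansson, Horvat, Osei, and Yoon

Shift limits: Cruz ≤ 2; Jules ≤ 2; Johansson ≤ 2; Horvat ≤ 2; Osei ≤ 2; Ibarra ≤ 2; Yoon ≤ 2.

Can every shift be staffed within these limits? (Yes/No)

Yes

One valid schedule: Mon-PM→Johansson, Tue-AM→Johansson, Tue-PM→Ibarra+Yoon, Wed-AM→Cruz, Wed-PM→Jules, Thu-AM→Horvat, Thu-PM→Cruz, Fri-AM→Horvat, Fri-PM→Osei, Sat-AM→Jules, Sat-PM→Osei.
Loads: Cruz 2/2, Jules 2/2, Johansson 2/2, Horvat 2/2, Osei 2/2, Ibarra 1/2, Yoon 1/2 — all within limits.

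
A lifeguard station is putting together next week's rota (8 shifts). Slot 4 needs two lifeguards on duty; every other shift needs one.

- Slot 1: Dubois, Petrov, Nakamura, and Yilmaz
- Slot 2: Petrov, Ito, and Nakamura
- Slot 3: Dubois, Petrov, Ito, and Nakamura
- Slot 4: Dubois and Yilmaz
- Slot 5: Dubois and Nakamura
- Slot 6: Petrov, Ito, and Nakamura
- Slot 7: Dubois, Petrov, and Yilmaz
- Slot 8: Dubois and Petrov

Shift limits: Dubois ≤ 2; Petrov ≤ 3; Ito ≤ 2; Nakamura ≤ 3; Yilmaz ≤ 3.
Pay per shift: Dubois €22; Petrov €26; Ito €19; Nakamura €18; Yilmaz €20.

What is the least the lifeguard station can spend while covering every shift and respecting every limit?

€176

Slot 4 can only be covered by Dubois and Yilmaz, so that assignment is forced.
Picking the cheapest available lifeguard for each shift independently would cost €174, but that ignores the shift limits.
An optimal schedule: Slot 1→Nakamura, Slot 2→Nakamura, Slot 3→Ito, Slot 4→Yilmaz+Dubois, Slot 5→Nakamura, Slot 6→Ito, Slot 7→Yilmaz, Slot 8→Dubois.
Total: 18 + 18 + 19 + 20 + 22 + 18 + 19 + 20 + 22 = €176.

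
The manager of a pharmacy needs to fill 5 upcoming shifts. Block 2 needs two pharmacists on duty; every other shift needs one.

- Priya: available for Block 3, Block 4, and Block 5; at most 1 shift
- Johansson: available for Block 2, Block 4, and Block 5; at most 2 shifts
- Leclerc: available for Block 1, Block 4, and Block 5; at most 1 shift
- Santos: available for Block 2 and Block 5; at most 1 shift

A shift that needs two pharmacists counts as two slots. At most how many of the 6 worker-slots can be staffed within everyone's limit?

5

Total capacity across all pharmacists is 1+2+1+1 = 5, and 6 slots are needed, so at most 5 can be filled.
An assignment achieving 5: Block 1→Leclerc, Block 2→Johansson+Santos, Block 3→Priya, Block 4→Johansson.
Loads: Priya 1/1, Johansson 2/2, Leclerc 1/1, Santos 1/1.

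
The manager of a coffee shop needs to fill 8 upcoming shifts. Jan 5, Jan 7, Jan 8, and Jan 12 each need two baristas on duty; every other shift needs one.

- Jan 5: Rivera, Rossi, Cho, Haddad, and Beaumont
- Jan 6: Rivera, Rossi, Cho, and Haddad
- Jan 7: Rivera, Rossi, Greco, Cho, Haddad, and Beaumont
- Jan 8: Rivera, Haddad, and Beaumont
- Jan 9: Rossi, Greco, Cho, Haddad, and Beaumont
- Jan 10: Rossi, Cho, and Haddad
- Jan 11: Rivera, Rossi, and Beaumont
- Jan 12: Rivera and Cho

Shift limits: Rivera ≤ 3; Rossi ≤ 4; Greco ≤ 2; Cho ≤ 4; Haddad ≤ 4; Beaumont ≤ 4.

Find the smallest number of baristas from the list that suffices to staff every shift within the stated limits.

12 slots to fill and no one can take more than 4, so at least ⌈12/4⌉ = 3 baristas are needed.
No set of 3 baristas can cover every shift (each such set leaves at least one shift with no one available or exceeds a cap).
Rivera, Rossi, Cho, and Haddad alone can cover everything: Jan 5→Rossi+Cho, Jan 6→Rossi, Jan 7→Cho+Haddad, Jan 8→Rivera+Haddad, Jan 9→Rossi, Jan 10→Rossi, Jan 11→Rivera, Jan 12→Rivera+Cho.

4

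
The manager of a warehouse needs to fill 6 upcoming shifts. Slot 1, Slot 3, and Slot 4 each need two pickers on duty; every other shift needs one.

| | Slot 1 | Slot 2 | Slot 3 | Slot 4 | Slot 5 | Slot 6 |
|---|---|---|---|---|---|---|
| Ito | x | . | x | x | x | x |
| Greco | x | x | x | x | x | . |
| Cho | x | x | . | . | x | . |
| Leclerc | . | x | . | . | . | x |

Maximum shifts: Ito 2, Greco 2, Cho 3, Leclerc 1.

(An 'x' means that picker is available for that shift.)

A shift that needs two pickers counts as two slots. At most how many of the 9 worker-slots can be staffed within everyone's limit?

Total capacity across all pickers is 2+2+3+1 = 8, and 9 slots are needed, so at most 8 can be filled.
An assignment achieving 8: Slot 1→Cho, Slot 2→Cho, Slot 3→Ito+Greco, Slot 4→Ito+Greco, Slot 5→Cho, Slot 6→Leclerc.
Loads: Ito 2/2, Greco 2/2, Cho 3/3, Leclerc 1/1.

8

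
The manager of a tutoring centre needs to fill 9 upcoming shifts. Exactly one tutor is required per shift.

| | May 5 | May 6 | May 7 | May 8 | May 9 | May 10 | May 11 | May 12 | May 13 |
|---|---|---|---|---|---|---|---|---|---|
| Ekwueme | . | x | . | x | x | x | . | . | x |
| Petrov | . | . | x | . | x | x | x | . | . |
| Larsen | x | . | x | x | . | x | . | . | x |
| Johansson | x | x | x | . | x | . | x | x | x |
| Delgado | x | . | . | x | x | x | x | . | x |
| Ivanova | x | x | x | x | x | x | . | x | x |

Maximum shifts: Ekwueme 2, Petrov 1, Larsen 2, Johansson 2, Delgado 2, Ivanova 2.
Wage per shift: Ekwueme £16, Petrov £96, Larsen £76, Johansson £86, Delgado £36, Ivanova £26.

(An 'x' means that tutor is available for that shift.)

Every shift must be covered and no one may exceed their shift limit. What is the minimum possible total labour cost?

Picking the cheapest available tutor for each shift independently would cost £194, but that ignores the shift limits.
An optimal schedule: May 5→Ivanova, May 6→Ekwueme, May 7→Larsen, May 8→Ekwueme, May 9→Delgado, May 10→Larsen, May 11→Delgado, May 12→Ivanova, May 13→Johansson.
Total: 26 + 16 + 76 + 16 + 36 + 76 + 36 + 26 + 86 = £394.

£394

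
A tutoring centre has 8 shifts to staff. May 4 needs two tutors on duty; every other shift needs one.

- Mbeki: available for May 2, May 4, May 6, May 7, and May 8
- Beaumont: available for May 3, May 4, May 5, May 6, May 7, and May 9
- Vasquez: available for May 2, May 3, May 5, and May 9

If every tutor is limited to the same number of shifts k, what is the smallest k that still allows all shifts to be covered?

With 3 tutors and 9 worker-slots to fill, someone must work at least ⌈9/3⌉ = 3 shifts, so k ≥ 3.
k = 3 works: May 2→Mbeki, May 3→Vasquez, May 4→Mbeki+Beaumont, May 5→Vasquez, May 6→Beaumont, May 7→Beaumont, May 8→Mbeki, May 9→Vasquez.
Loads: Mbeki 3, Beaumont 3, Vasquez 3 — all ≤ 3.

3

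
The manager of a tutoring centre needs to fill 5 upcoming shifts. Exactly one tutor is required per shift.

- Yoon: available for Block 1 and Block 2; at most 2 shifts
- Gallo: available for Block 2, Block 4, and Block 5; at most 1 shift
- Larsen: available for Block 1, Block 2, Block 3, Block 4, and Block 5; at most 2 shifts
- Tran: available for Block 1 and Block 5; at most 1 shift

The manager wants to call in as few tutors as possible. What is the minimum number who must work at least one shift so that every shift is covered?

3

5 slots to fill and no one can take more than 2, so at least ⌈5/2⌉ = 3 tutors are needed.
Yoon, Gallo, and Larsen alone can cover everything: Block 1→Yoon, Block 2→Yoon, Block 3→Larsen, Block 4→Gallo, Block 5→Larsen.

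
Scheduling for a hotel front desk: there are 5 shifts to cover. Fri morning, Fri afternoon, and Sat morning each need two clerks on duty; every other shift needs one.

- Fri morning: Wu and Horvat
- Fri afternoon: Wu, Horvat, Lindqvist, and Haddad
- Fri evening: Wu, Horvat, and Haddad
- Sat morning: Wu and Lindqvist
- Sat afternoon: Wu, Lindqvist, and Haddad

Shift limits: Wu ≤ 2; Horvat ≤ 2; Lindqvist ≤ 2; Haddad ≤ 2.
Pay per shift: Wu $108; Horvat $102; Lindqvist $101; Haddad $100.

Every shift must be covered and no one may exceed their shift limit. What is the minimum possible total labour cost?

Fri morning can only be covered by Wu and Horvat, so that assignment is forced.
Sat morning can only be covered by Wu and Lindqvist, so that assignment is forced.
Picking the cheapest available clerk for each shift independently would cost $820, but that ignores the shift limits.
An optimal schedule: Fri morning→Wu+Horvat, Fri afternoon→Lindqvist+Haddad, Fri evening→Horvat, Sat morning→Wu+Lindqvist, Sat afternoon→Haddad.
Total: 108 + 102 + 101 + 100 + 102 + 108 + 101 + 100 = $822.

$822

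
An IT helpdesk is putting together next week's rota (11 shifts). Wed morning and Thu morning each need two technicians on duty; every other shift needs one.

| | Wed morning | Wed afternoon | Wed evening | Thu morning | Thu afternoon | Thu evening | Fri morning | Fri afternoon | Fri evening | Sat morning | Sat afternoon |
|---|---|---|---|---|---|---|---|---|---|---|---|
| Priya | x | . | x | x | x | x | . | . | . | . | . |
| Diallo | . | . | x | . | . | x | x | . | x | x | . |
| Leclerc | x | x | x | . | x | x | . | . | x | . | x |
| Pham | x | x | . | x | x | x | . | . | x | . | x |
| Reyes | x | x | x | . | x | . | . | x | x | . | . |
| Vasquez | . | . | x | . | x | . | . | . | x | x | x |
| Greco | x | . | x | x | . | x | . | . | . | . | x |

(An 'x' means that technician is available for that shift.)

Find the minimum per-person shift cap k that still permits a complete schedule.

With 7 technicians and 13 worker-slots to fill, someone must work at least ⌈13/7⌉ = 2 shifts, so k ≥ 2.
k = 2 works: Wed morning→Reyes+Greco, Wed afternoon→Leclerc, Wed evening→Vasquez, Thu morning→Priya+Pham, Thu afternoon→Priya, Thu evening→Pham, Fri morning→Diallo, Fri afternoon→Reyes, Fri evening→Vasquez, Sat morning→Diallo, Sat afternoon→Leclerc.
Loads: Priya 2, Diallo 2, Leclerc 2, Pham 2, Reyes 2, Vasquez 2, Greco 1 — all ≤ 2.

2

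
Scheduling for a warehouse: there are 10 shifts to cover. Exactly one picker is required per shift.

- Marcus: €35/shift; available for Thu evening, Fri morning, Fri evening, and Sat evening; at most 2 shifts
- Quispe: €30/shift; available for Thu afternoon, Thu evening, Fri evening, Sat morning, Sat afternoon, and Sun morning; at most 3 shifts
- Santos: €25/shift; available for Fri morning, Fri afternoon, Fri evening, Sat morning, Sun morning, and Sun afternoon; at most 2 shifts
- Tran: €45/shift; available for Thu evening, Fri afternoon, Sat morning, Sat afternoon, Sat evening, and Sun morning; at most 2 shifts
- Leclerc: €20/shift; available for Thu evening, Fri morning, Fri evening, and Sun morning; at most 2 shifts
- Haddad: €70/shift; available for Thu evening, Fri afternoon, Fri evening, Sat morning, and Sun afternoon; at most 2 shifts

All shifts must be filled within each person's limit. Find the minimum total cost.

€295

Thu afternoon can only be covered by Quispe, so that assignment is forced.
Picking the cheapest available picker for each shift independently would cost €250, but that ignores the shift limits.
An optimal schedule: Thu afternoon→Quispe, Thu evening→Tran, Fri morning→Leclerc, Fri afternoon→Santos, Fri evening→Marcus, Sat morning→Quispe, Sat afternoon→Quispe, Sat evening→Marcus, Sun morning→Leclerc, Sun afternoon→Santos.
Total: 30 + 45 + 20 + 25 + 35 + 30 + 30 + 35 + 20 + 25 = €295.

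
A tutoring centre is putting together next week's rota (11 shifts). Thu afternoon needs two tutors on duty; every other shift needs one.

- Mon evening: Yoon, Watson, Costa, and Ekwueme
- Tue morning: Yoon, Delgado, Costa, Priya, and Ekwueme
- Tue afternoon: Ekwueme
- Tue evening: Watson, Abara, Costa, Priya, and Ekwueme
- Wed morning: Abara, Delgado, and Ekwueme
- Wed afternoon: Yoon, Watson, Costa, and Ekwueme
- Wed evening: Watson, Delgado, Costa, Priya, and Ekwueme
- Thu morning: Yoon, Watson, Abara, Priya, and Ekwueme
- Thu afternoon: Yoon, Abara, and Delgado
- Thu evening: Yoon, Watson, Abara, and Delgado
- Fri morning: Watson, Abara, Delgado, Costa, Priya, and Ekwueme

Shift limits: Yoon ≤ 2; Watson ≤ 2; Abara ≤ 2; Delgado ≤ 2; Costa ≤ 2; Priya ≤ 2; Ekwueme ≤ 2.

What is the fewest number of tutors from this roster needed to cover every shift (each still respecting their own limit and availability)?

12 slots to fill and no one can take more than 2, so at least ⌈12/2⌉ = 6 tutors are needed.
Yoon, Watson, Abara, Delgado, Costa, and Ekwueme alone can cover everything: Mon evening→Yoon, Tue morning→Delgado, Tue afternoon→Ekwueme, Tue evening→Watson, Wed morning→Abara, Wed afternoon→Watson, Wed evening→Costa, Thu morning→Ekwueme, Thu afternoon→Yoon+Abara, Thu evening→Delgado, Fri morning→Costa.

6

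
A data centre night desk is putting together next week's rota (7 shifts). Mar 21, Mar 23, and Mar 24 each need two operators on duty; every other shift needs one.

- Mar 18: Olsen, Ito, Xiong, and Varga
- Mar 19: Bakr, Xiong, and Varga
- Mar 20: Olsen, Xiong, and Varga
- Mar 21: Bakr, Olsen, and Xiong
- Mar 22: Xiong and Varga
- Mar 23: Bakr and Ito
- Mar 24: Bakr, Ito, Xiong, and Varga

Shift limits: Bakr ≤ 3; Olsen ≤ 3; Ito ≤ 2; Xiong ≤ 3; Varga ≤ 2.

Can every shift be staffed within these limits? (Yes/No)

Mar 23 can only be covered by Bakr and Ito, so that assignment is forced.
One valid schedule: Mar 18→Olsen, Mar 19→Bakr, Mar 20→Olsen, Mar 21→Bakr+Olsen, Mar 22→Xiong, Mar 23→Bakr+Ito, Mar 24→Ito+Xiong.
Loads: Bakr 3/3, Olsen 3/3, Ito 2/2, Xiong 2/3, Varga 0/2 — all within limits.

Yes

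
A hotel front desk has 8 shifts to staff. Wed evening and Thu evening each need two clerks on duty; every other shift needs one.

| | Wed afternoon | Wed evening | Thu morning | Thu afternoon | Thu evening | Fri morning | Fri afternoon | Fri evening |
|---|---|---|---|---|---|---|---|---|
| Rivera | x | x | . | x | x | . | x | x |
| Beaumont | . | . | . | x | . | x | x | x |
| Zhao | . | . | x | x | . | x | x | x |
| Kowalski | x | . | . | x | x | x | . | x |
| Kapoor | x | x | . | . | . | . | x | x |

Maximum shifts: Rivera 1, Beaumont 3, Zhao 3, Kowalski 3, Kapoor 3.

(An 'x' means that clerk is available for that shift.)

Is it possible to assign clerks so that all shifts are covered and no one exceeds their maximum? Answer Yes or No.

Total capacity is 13 and 10 slots are needed, so capacity alone doesn't rule it out.
Shifts {Wed evening, Thu evening} need 4 worker-slots in total, but the clerks available for any of those shifts (Rivera, Kowalski, and Kapoor) can supply at most 3 among them. So no valid schedule exists.

No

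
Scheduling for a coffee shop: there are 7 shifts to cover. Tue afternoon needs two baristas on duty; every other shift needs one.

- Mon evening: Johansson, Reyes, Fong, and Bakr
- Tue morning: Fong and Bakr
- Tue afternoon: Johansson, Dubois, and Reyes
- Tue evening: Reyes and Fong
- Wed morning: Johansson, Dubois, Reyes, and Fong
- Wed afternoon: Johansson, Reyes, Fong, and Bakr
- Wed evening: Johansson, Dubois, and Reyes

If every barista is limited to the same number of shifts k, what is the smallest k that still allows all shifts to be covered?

With 5 baristas and 8 worker-slots to fill, someone must work at least ⌈8/5⌉ = 2 shifts, so k ≥ 2.
k = 2 works: Mon evening→Reyes, Tue morning→Fong, Tue afternoon→Johansson+Dubois, Tue evening→Reyes, Wed morning→Dubois, Wed afternoon→Fong, Wed evening→Johansson.
Loads: Johansson 2, Dubois 2, Reyes 2, Fong 2, Bakr 0 — all ≤ 2.

2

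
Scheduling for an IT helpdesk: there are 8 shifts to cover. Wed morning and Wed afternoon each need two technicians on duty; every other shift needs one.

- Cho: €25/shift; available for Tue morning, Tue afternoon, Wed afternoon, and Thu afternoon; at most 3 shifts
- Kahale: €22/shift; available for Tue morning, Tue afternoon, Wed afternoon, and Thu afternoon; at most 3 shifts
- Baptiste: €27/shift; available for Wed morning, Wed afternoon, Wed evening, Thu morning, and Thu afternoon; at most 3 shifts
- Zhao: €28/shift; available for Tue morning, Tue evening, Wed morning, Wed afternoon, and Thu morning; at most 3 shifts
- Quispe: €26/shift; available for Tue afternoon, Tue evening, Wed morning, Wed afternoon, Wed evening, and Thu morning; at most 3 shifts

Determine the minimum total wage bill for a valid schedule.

Picking the cheapest available technician for each shift independently would cost €244, but that ignores the shift limits.
An optimal schedule: Tue morning→Kahale, Tue afternoon→Kahale, Tue evening→Quispe, Wed morning→Quispe+Baptiste, Wed afternoon→Kahale+Cho, Wed evening→Quispe, Thu morning→Baptiste, Thu afternoon→Cho.
Total: 22 + 22 + 26 + 26 + 27 + 22 + 25 + 26 + 27 + 25 = €248.

€248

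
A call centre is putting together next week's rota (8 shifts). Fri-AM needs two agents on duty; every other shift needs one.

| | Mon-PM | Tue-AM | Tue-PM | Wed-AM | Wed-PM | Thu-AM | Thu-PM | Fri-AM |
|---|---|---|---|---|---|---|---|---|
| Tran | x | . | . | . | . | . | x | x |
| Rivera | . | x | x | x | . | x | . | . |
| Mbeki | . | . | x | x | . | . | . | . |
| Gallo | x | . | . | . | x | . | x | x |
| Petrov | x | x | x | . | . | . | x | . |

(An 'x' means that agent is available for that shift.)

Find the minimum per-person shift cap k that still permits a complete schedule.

2

With 5 agents and 9 worker-slots to fill, someone must work at least ⌈9/5⌉ = 2 shifts, so k ≥ 2.
k = 2 works: Mon-PM→Tran, Tue-AM→Rivera, Tue-PM→Mbeki, Wed-AM→Mbeki, Wed-PM→Gallo, Thu-AM→Rivera, Thu-PM→Petrov, Fri-AM→Tran+Gallo.
Loads: Tran 2, Rivera 2, Mbeki 2, Gallo 2, Petrov 1 — all ≤ 2.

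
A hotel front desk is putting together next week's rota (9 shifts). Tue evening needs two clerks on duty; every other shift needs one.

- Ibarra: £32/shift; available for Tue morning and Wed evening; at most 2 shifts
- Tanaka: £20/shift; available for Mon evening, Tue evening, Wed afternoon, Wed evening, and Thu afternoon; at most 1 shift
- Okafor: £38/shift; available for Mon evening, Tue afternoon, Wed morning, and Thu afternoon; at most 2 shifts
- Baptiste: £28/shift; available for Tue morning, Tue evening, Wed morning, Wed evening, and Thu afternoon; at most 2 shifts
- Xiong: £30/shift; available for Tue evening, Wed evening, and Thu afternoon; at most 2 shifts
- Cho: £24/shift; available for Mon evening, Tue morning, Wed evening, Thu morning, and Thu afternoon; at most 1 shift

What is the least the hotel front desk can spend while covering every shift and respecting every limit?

£300

Tue afternoon can only be covered by Okafor, so that assignment is forced.
Wed afternoon can only be covered by Tanaka, so that assignment is forced.
Thu morning can only be covered by Cho, so that assignment is forced.
Picking the cheapest available clerk for each shift independently would cost £242, but that ignores the shift limits.
An optimal schedule: Mon evening→Okafor, Tue morning→Ibarra, Tue afternoon→Okafor, Tue evening→Baptiste+Xiong, Wed morning→Baptiste, Wed afternoon→Tanaka, Wed evening→Ibarra, Thu morning→Cho, Thu afternoon→Xiong.
Total: 38 + 32 + 38 + 28 + 30 + 28 + 20 + 32 + 24 + 30 = £300.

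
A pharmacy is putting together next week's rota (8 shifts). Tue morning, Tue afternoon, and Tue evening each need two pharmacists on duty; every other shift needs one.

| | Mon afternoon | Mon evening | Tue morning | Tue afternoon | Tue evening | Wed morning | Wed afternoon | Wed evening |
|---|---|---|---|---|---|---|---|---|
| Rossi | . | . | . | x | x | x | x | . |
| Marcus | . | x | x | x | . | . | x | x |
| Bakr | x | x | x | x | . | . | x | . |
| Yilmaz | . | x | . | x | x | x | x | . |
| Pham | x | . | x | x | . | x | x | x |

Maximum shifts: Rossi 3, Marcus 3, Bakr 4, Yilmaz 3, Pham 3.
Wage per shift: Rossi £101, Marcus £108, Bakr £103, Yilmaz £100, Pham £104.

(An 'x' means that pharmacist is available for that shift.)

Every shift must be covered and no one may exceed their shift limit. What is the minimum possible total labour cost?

£1120

Tue evening can only be covered by Rossi and Yilmaz, so that assignment is forced.
Picking the cheapest available pharmacist for each shift independently would cost £1116, but that ignores the shift limits.
An optimal schedule: Mon afternoon→Bakr, Mon evening→Yilmaz, Tue morning→Bakr+Pham, Tue afternoon→Rossi+Bakr, Tue evening→Yilmaz+Rossi, Wed morning→Yilmaz, Wed afternoon→Rossi, Wed evening→Pham.
Total: 103 + 100 + 103 + 104 + 101 + 103 + 100 + 101 + 100 + 101 + 104 = £1120.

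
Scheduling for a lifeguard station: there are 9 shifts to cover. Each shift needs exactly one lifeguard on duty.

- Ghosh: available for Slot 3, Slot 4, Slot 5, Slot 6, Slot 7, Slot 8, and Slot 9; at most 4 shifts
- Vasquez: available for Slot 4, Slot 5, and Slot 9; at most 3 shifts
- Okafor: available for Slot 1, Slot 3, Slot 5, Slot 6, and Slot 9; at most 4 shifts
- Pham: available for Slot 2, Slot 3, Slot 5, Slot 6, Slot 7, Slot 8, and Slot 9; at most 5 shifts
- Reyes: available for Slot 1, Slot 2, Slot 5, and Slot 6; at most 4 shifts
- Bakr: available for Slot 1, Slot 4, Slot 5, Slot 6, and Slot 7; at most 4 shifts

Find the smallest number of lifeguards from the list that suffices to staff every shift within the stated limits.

2

9 slots to fill and no one can take more than 5, so at least ⌈9/5⌉ = 2 lifeguards are needed.
Pham and Bakr alone can cover everything: Slot 1→Bakr, Slot 2→Pham, Slot 3→Pham, Slot 4→Bakr, Slot 5→Pham, Slot 6→Bakr, Slot 7→Bakr, Slot 8→Pham, Slot 9→Pham.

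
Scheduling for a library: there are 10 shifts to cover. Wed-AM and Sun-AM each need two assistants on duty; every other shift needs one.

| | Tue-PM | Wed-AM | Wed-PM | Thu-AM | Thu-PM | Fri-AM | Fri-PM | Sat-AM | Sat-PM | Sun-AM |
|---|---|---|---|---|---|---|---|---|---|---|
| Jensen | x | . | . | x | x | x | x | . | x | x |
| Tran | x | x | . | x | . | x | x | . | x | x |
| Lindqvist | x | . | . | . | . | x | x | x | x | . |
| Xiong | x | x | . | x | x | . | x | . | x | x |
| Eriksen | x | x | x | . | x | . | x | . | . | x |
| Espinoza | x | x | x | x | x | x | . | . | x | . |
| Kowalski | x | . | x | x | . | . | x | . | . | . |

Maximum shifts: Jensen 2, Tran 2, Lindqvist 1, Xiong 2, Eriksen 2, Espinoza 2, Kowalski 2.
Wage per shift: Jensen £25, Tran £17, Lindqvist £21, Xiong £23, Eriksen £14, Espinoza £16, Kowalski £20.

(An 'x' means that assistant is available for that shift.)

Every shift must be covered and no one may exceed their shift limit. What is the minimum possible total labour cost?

Sat-AM can only be covered by Lindqvist, so that assignment is forced.
Picking the cheapest available assistant for each shift independently would cost £186, but that ignores the shift limits.
An optimal schedule: Tue-PM→Kowalski, Wed-AM→Tran+Xiong, Wed-PM→Eriksen, Thu-AM→Espinoza, Thu-PM→Eriksen, Fri-AM→Espinoza, Fri-PM→Kowalski, Sat-AM→Lindqvist, Sat-PM→Tran, Sun-AM→Xiong+Jensen.
Total: 20 + 17 + 23 + 14 + 16 + 14 + 16 + 20 + 21 + 17 + 23 + 25 = £226.

£226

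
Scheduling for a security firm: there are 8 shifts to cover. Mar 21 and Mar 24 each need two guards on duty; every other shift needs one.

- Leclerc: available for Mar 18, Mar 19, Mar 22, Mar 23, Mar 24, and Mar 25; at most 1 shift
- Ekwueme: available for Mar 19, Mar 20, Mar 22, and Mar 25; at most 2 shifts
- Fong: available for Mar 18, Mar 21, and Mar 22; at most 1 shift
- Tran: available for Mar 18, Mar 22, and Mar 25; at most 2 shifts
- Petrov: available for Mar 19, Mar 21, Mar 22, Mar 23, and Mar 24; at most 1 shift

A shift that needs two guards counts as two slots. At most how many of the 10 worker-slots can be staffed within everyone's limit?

Total capacity across all guards is 1+2+1+2+1 = 7, and 10 slots are needed, so at most 7 can be filled.
An assignment achieving 7: Mar 18→Tran, Mar 19→Ekwueme, Mar 20→Ekwueme, Mar 21→Fong+Petrov, Mar 23→Leclerc, Mar 25→Tran.
Loads: Leclerc 1/1, Ekwueme 2/2, Fong 1/1, Tran 2/2, Petrov 1/1.

7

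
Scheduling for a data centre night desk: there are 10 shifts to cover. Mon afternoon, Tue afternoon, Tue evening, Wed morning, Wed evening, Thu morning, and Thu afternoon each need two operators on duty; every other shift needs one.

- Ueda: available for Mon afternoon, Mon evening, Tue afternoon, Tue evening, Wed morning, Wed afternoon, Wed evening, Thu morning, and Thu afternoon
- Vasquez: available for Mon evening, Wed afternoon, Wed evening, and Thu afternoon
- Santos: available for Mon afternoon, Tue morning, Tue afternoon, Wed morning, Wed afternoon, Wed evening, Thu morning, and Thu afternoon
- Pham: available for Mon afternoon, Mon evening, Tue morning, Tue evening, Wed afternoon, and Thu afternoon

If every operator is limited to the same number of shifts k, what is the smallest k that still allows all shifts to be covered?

With 4 operators and 17 worker-slots to fill, someone must work at least ⌈17/4⌉ = 5 shifts, so k ≥ 5.
k = 5 works: Mon afternoon→Ueda+Pham, Mon evening→Vasquez, Tue morning→Santos, Tue afternoon→Ueda+Santos, Tue evening→Ueda+Pham, Wed morning→Ueda+Santos, Wed afternoon→Vasquez, Wed evening→Vasquez+Santos, Thu morning→Ueda+Santos, Thu afternoon→Vasquez+Pham.
Loads: Ueda 5, Vasquez 4, Santos 5, Pham 3 — all ≤ 5.

5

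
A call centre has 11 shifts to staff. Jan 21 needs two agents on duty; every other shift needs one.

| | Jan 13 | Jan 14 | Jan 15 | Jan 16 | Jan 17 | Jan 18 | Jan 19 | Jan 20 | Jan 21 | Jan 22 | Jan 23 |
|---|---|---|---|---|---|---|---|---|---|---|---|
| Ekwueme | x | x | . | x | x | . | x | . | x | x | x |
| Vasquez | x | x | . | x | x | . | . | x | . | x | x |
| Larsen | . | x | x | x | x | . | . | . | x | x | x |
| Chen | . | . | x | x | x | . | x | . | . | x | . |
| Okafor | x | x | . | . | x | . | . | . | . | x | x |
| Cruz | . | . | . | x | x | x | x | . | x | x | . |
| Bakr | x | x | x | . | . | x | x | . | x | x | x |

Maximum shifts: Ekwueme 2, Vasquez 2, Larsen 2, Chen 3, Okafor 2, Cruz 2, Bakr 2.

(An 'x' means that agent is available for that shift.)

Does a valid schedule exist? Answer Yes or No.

Jan 20 can only be covered by Vasquez, so that assignment is forced.
One valid schedule: Jan 13→Ekwueme, Jan 14→Vasquez, Jan 15→Larsen, Jan 16→Larsen, Jan 17→Chen, Jan 18→Cruz, Jan 19→Ekwueme, Jan 20→Vasquez, Jan 21→Cruz+Bakr, Jan 22→Chen, Jan 23→Okafor.
Loads: Ekwueme 2/2, Vasquez 2/2, Larsen 2/2, Chen 2/3, Okafor 1/2, Cruz 2/2, Bakr 1/2 — all within limits.

Yes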